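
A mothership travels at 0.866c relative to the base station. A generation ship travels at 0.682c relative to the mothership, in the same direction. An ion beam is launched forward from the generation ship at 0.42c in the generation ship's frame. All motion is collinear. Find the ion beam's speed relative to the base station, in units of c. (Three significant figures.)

First combine the ion beam and generation ship (S''→S'): u₁ = (0.42 + 0.682)/(1 + 0.42×0.682) = 1.102/1.28644 = 0.85663.
Then combine with the mothership (S'→S): u = (0.85663 + 0.866)/(1 + 0.85663×0.866) = 1.72263/1.74184158 = 0.98897.

0.989c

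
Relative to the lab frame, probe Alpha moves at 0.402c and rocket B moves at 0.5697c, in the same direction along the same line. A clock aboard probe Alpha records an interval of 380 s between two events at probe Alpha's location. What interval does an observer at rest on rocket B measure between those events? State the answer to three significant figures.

389 s

Transform probe Alpha's velocity into rocket B's frame: (0.402 − 0.5697)/(1 − 0.402·0.5697) = −0.1677/0.7709806, so the relative speed is 0.21752c.
γ for this relative speed: γ = 1/√(1 − 0.047315) = 1.0245.
Probe Alpha's interval is proper; time dilation gives Δt_B = γΔτ = 1.0245 × 380 s = 389 s.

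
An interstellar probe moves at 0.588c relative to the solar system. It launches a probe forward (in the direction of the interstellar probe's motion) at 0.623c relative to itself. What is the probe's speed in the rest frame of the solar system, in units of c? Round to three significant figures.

Relativistic velocity addition: u = (u' + v)/(1 + u'v/c²), with u' = 0.623c and v = 0.588c.
Numerator: 0.623 + 0.588 = 1.211. Denominator: 1 + (0.623)(0.588) = 1.366324.
u = 1.211/1.366324 = 0.88632, so the speed is 0.886c.

0.886c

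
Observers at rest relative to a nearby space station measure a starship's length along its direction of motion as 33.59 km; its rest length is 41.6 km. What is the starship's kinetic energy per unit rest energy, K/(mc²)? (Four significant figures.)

γ = L₀/L = 41.6/33.59 = 1.23846.
Since K = (γ−1)mc², K/(mc²) = 1.23846 − 1 = 0.2385.

0.2385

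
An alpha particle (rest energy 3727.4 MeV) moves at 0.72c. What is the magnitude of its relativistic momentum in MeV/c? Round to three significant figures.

3870 MeV/c

β² = 0.5184, so γ = 1/√0.4816 = 1.441.
Momentum: p = γβ·mc = 1.441 × 0.72 × 3727.4 MeV/c = 3870 MeV/c.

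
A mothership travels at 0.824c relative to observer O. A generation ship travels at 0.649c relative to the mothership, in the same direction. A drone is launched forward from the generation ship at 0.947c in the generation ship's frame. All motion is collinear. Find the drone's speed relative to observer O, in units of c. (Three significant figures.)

0.999c

First combine the drone and generation ship (S''→S'): u₁ = (0.947 + 0.649)/(1 + 0.947×0.649) = 1.596/1.614603 = 0.98848.
Then combine with the mothership (S'→S): u = (0.98848 + 0.824)/(1 + 0.98848×0.824) = 1.81248/1.81450752 = 0.99888.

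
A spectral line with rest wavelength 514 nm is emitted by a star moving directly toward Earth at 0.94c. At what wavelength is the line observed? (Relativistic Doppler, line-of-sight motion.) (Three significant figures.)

Relativistic Doppler for wavelength: λ_obs = λ_src · √((1−β)/(1+β)).
With β = 0.94: factor = √(0.06/1.94) = 0.17586.
λ_obs = 514 × 0.17586 = 90.4 nm.

90.4 nm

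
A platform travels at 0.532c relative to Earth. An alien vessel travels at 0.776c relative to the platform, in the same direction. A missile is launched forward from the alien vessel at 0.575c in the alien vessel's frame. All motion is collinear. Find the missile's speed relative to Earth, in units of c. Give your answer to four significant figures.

0.9794c

Apply u = (u'+v)/(1+u'v) twice. Missile in the platform frame: (0.575+0.776)/(1+0.575·0.776) = 1.351/1.4462 = 0.93417c.
That velocity, transformed to the rest frame of Earth: (0.93417+0.532)/(1+0.93417·0.532) = 1.46617/1.49697844 = 0.97942c.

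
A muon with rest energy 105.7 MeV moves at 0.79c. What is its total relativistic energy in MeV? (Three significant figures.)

With β = 0.79, γ = 1/√(1 − 0.79²) = 1/√0.3759 = 1.631.
Total energy: E = γmc² = 1.631 × 105.7 MeV = 172 MeV.

172 MeV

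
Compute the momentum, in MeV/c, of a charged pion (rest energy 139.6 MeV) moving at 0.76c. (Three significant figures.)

γ = 1/√(1 − β²) = 1/√(1 − 0.5776) = 1/√0.4224 = 1/0.649923 = 1.5386.
Momentum: p = γβ·mc = 1.5386 × 0.76 × 139.6 MeV/c = 163 MeV/c.

163 MeV/c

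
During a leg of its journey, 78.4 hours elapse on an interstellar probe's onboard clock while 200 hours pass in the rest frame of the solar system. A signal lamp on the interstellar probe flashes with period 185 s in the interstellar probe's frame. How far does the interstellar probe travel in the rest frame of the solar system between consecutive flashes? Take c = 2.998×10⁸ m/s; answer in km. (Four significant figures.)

1.302×10^8 km

γ = Δt/Δτ = 200/78.4 = 2.55102.
β = √(1 − 1/γ²) = 0.91997. Lab-frame period = γτ = 2.55102×185 s = 471.94 s. Distance = βc × γτ = 0.91997 × 2.998×10⁸ m/s × 471.94 s = 1.3016×10^11 m = 1.302×10^8 km.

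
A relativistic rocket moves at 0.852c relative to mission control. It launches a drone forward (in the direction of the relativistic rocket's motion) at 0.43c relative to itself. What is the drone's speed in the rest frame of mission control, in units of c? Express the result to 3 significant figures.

0.938c

In units of c, u = (u' + v)/(1 + u'v) with u' = 0.43 and v = 0.852.
Numerator: 0.43 + 0.852 = 1.282. Denominator: 1 + (0.43)(0.852) = 1.36636.
u = 1.282/1.36636 = 0.93826, so the speed is 0.938c.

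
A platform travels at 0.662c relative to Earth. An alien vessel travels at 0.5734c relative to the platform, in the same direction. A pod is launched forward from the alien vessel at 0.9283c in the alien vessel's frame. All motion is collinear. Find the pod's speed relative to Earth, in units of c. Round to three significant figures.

Apply u = (u'+v)/(1+u'v) twice. Pod in the platform frame: (0.9283+0.5734)/(1+0.9283·0.5734) = 1.5017/1.53228722 = 0.98004c.
That velocity, transformed to the rest frame of Earth: (0.98004+0.662)/(1+0.98004·0.662) = 1.64204/1.64878648 = 0.99591c.

0.996c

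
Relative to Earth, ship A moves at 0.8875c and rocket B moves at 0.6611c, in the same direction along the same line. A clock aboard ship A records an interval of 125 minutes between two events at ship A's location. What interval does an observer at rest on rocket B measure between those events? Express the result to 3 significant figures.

Speed of ship A in rocket B's frame: u = (v_A − v_B)/(1 − v_A v_B/c²) = (0.8875 − 0.6611)/(1 − 0.8875×0.6611) = 0.2264/0.41327375 = 0.54782; |u| = 0.54782c.
γ for this relative speed: γ = 1/√(1 − 0.300107) = 1.1953.
The clock on ship A records proper time, so rocket B measures Δt = γΔτ = 1.1953 × 125 = 149 minutes.

149 minutes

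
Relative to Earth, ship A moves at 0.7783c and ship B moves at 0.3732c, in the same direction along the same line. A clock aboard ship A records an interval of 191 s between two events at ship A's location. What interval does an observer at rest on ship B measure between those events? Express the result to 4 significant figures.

Speed of ship A in ship B's frame: u = (v_A − v_B)/(1 − v_A v_B/c²) = (0.7783 − 0.3732)/(1 − 0.7783×0.3732) = 0.4051/0.70953844 = 0.57093; |u| = 0.57093c.
At |u| = 0.57093c, γ = (1 − 0.325961)^(−1/2) = 1.218.
Ship A's interval is proper; time dilation gives Δt_B = γΔτ = 1.218 × 191 s = 232.6 s.

232.6 s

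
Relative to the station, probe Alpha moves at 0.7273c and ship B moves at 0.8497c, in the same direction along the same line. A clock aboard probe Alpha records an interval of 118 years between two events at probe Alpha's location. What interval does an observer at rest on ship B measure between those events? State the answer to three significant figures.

125 years

Speed of probe Alpha in ship B's frame: u = (v_A − v_B)/(1 − v_A v_B/c²) = (0.7273 − 0.8497)/(1 − 0.7273×0.8497) = −0.1224/0.38201319 = −0.32041; |u| = 0.32041c.
γ for this relative speed: γ = 1/√(1 − 0.102663) = 1.0557.
Probe Alpha's interval is proper; time dilation gives Δt_B = γΔτ = 1.0557 × 118 years = 125 years.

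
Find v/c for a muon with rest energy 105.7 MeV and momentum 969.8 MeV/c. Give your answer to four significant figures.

βγ = pc/(mc²) = 969.8/105.7 = 9.175.
Since γ² = 1 + (βγ)² = 85.1806, γ = √85.1806 = 9.22933, and β = (βγ)/γ = 9.175/9.22933 = 0.9941.

0.9941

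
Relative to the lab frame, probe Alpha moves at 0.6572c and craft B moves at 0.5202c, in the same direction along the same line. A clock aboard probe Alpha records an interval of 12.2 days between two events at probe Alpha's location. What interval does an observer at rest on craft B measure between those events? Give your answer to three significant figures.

Speed of probe Alpha in craft B's frame: u = (v_A − v_B)/(1 − v_A v_B/c²) = (0.6572 − 0.5202)/(1 − 0.6572×0.5202) = 0.137/0.65812456 = 0.20817; |u| = 0.20817c.
At |u| = 0.20817c, γ = (1 − 0.0433347)^(−1/2) = 1.0224.
The clock on probe Alpha records proper time, so craft B measures Δt = γΔτ = 1.0224 × 12.2 = 12.5 days.

12.5 days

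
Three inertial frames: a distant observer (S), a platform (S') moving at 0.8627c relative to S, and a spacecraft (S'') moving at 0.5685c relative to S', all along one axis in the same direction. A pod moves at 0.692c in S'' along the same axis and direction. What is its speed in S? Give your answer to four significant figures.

0.9926c

First combine the pod and spacecraft (S''→S'): u₁ = (0.692 + 0.5685)/(1 + 0.692×0.5685) = 1.2605/1.393402 = 0.90462.
Then combine with the platform (S'→S): u = (0.90462 + 0.8627)/(1 + 0.90462×0.8627) = 1.76732/1.780415674 = 0.99264.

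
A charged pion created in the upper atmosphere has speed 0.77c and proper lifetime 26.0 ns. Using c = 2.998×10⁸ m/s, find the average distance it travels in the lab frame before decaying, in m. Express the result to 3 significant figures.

9.41 m

Lorentz factor: γ = (1 − 0.5929)^(−1/2) = 1.5673.
Lab-frame lifetime: Δt = γτ = 1.5673 × 26.0 ns = 40.75 ns.
Distance: d = vΔt = 0.77 × 2.998×10⁸ m/s × 4.0750×10^-8 s = 9.41 m.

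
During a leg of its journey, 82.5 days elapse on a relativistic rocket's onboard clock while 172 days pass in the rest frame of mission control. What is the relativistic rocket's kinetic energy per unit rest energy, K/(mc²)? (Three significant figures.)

γ = Δt/Δτ = 172/82.5 = 2.08485.
Since K = (γ−1)mc², K/(mc²) = 2.08485 − 1 = 1.08.

1.08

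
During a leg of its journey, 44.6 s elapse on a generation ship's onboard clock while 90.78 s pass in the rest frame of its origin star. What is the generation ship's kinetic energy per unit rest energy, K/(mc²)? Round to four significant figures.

From Δt = γΔτ: γ = 90.78/44.6 = 2.03543.
Since K = (γ−1)mc², K/(mc²) = 2.03543 − 1 = 1.035.

1.035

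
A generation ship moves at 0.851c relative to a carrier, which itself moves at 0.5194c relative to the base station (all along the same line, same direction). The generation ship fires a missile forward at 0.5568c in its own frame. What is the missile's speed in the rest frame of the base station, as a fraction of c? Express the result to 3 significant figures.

Compose velocities in two stages. Stage 1 (into S'): u₁ = (0.5568+0.851)/(1+0.5568×0.851) = 0.95519.
Stage 2 (into S): u = (0.95519+0.5194)/(1+0.95519×0.5194) = 0.98561, so the speed is 0.986c.

0.986c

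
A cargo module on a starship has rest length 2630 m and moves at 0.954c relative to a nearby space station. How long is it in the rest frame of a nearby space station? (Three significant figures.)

γ = 1/√(1 − β²) = 1/√(1 − 0.910116) = 1/√0.089884 = 1/0.299807 = 3.3355.
Along the direction of motion the measured length is L₀/γ = 2630/3.3355 = 788 m.

788 m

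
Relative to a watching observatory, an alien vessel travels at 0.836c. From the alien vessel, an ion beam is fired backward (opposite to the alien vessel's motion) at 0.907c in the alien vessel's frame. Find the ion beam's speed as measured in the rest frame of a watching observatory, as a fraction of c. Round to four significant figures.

In units of c, u = (u' + v)/(1 + u'v) with u' = −0.907 and v = 0.836.
Numerator: −0.907 + 0.836 = −0.071. Denominator: 1 + (−0.907)(0.836) = 0.241748.
u = −0.071/0.241748 = −0.29369, so the speed is 0.2937c.

0.2937c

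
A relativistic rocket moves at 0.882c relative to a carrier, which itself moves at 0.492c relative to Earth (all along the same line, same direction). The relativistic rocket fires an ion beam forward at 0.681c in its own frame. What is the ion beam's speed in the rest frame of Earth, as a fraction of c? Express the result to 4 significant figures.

0.9919c

Compose velocities in two stages. Stage 1 (into S'): u₁ = (0.681+0.882)/(1+0.681×0.882) = 0.97648.
Stage 2 (into S): u = (0.97648+0.492)/(1+0.97648×0.492) = 0.99193, so the speed is 0.9919c.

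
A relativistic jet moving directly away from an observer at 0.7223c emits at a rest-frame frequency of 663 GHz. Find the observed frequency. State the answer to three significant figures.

266 GHz

Relativistic Doppler (source moving away): f_obs = f_src · √((1−β)/(1+β)).
With β = 0.7223: factor = √(0.2777/1.7223) = 0.40154.
f_obs = 663 × 0.40154 = 266 GHz.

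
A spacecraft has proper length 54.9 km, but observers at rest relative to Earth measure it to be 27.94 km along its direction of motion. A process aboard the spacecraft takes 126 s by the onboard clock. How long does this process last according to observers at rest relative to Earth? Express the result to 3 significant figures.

γ = L₀/L = 54.9/27.94 = 1.96492.
Δt = γΔτ = 1.96492 × 126 = 248 s.

248 s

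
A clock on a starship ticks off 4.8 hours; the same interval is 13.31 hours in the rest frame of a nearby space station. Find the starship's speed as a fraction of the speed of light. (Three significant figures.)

0.933c

γ = Δt/Δτ = 13.31/4.8 = 2.7729.
β = √(1 − 1/γ²) = √(1 − 0.130056) = √0.869944 = 0.933.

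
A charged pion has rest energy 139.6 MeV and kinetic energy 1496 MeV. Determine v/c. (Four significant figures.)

0.9964

γ = 1 + K/(mc²) = 1 + 1496/139.6 = 11.716.
β = √(1 − 1/γ²) = √(1 − 0.0072852) = √0.9927148 = 0.9964.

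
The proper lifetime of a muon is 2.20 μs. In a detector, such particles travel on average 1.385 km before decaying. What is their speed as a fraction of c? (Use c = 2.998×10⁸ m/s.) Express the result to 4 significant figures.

d = βγcτ ⇒ βγ = d/(cτ) = 1385 m / (659.56 m) = 2.0999.
β = (βγ)/√(1+(βγ)²) = 2.0999/√5.40958 = 0.9029.

0.9029c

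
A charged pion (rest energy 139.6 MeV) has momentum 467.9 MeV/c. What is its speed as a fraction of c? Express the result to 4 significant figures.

0.9583c

βγ = pc/(mc²) = 467.9/139.6 = 3.3517.
Since γ² = 1 + (βγ)² = 12.2339, γ = √12.2339 = 3.4977, and β = (βγ)/γ = 3.3517/3.4977 = 0.9583.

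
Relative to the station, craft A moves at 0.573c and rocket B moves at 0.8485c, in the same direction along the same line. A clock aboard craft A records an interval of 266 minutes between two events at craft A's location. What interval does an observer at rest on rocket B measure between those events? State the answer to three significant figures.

315 minutes

Transform craft A's velocity into rocket B's frame: (0.573 − 0.8485)/(1 − 0.573·0.8485) = −0.2755/0.5138095, so the relative speed is 0.53619c.
γ for this relative speed: γ = 1/√(1 − 0.2875) = 1.1847.
Craft A's interval is proper; time dilation gives Δt_B = γΔτ = 1.1847 × 266 minutes = 315 minutes.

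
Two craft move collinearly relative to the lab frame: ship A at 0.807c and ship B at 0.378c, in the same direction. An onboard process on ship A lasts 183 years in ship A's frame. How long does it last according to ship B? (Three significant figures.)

Speed of ship A in ship B's frame: u = (v_A − v_B)/(1 − v_A v_B/c²) = (0.807 − 0.378)/(1 − 0.807×0.378) = 0.429/0.694954 = 0.61731; |u| = 0.61731c.
γ for this relative speed: γ = 1/√(1 − 0.381072) = 1.2711.
The clock on ship A records proper time, so ship B measures Δt = γΔτ = 1.2711 × 183 = 233 years.

233 years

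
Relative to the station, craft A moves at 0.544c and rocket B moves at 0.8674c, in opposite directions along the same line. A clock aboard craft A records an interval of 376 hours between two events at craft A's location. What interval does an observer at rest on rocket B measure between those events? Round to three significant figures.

The velocity of craft A relative to rocket B is (0.544 + 0.8674)c / (1 + 0.544×0.8674) = 0.95892c; relative speed 0.95892c.
At |u| = 0.95892c, γ = (1 − 0.919528)^(−1/2) = 3.5252.
The clock on craft A records proper time, so rocket B measures Δt = γΔτ = 3.5252 × 376 = 1330 hours.

1330 hours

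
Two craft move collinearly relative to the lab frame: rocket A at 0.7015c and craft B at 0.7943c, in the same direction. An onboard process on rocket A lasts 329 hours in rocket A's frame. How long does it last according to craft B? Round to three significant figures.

Speed of rocket A in craft B's frame: u = (v_A − v_B)/(1 − v_A v_B/c²) = (0.7015 − 0.7943)/(1 − 0.7015×0.7943) = −0.0928/0.44279855 = −0.20958; |u| = 0.20958c.
γ for this relative speed: γ = 1/√(1 − 0.0439238) = 1.0227.
The clock on rocket A records proper time, so craft B measures Δt = γΔτ = 1.0227 × 329 = 336 hours.

336 hours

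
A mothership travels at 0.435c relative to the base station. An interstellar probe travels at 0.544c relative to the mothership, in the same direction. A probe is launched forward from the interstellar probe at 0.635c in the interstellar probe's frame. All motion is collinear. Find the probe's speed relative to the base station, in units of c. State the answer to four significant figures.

0.9494c

Apply u = (u'+v)/(1+u'v) twice. Probe in the mothership frame: (0.635+0.544)/(1+0.635·0.544) = 1.179/1.34544 = 0.87629c.
That velocity, transformed to the rest frame of the base station: (0.87629+0.435)/(1+0.87629·0.435) = 1.31129/1.38118615 = 0.94939c.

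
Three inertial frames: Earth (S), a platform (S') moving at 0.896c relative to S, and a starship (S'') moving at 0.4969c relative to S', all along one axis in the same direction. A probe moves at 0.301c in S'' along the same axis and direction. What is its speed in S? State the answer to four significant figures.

First combine the probe and starship (S''→S'): u₁ = (0.301 + 0.4969)/(1 + 0.301×0.4969) = 0.7979/1.1495669 = 0.69409.
Then combine with the platform (S'→S): u = (0.69409 + 0.896)/(1 + 0.69409×0.896) = 1.59009/1.62190464 = 0.98038.

0.9804c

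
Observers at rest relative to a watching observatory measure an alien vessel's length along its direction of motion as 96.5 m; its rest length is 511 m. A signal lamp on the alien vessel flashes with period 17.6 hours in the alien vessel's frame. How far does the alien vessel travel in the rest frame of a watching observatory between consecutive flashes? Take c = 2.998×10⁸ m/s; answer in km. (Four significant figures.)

From L = L₀/γ: γ = 511/96.5 = 5.29534.
β = √(1 − 1/γ²) = 0.98201. Lab-frame period = γτ = 5.29534×17.6 hours = 93.198 hours. Distance = βc × γτ = 0.98201 × 2.998×10⁸ m/s × 335512.8 s = 9.8777×10^13 m = 9.878×10^10 km.

9.878×10^10 km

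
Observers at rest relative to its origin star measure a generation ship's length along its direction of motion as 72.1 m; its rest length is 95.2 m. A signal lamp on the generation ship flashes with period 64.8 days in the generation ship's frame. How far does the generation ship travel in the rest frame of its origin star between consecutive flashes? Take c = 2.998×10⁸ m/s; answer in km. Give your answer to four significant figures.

1.447×10^12 km

γ = L₀/L = 95.2/72.1 = 1.32039.
β = √(1 − 1/γ²) = 0.65301. Lab-frame period = γτ = 1.32039×64.8 days = 85.561 days. Distance = βc × γτ = 0.65301 × 2.998×10⁸ m/s × 7392470.4 s = 1.4472×10^15 m = 1.447×10^12 km.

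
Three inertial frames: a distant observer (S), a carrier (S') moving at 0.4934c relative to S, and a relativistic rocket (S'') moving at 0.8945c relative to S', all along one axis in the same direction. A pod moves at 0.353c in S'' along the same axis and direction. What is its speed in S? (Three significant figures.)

Compose velocities in two stages. Stage 1 (into S'): u₁ = (0.353+0.8945)/(1+0.353×0.8945) = 0.94812.
Stage 2 (into S): u = (0.94812+0.4934)/(1+0.94812×0.4934) = 0.98209, so the speed is 0.982c.

0.982c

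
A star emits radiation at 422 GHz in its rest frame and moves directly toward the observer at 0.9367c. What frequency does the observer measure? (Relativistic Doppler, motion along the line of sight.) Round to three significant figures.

Relativistic Doppler (source moving toward): f_obs = f_src · √((1+β)/(1−β)).
With β = 0.9367: factor = √(1.9367/0.0633) = 5.5313.
f_obs = 422 × 5.5313 = 2330 GHz.

2330 GHz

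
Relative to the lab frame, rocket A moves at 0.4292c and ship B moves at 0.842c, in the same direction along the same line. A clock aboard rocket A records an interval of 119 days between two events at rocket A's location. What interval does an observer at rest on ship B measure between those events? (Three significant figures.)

Speed of rocket A in ship B's frame: u = (v_A − v_B)/(1 − v_A v_B/c²) = (0.4292 − 0.842)/(1 − 0.4292×0.842) = −0.4128/0.6386136 = −0.6464; |u| = 0.6464c.
γ for this relative speed: γ = 1/√(1 − 0.417833) = 1.3106.
Rocket A's interval is proper; time dilation gives Δt_B = γΔτ = 1.3106 × 119 days = 156 days.

156 days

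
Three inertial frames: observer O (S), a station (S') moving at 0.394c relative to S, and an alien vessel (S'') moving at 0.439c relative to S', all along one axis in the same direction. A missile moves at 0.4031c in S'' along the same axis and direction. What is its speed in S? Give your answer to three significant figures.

0.866c

First combine the missile and alien vessel (S''→S'): u₁ = (0.4031 + 0.439)/(1 + 0.4031×0.439) = 0.8421/1.1769609 = 0.71549.
Then combine with the station (S'→S): u = (0.71549 + 0.394)/(1 + 0.71549×0.394) = 1.10949/1.28190306 = 0.8655.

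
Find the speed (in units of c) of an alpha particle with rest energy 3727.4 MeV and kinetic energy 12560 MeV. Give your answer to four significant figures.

K = (γ−1)mc², so γ = 1 + 12560/3727.4 = 4.3696.
Then v/c = √(1 − γ⁻²) = √(1 − 0.0523741) = √0.9476259 = 0.9735.

0.9735c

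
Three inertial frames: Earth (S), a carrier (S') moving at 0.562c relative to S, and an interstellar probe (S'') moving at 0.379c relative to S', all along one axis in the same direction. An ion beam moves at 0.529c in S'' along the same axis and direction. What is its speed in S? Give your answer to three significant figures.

0.925c

Apply u = (u'+v)/(1+u'v) twice. Ion beam in the carrier frame: (0.529+0.379)/(1+0.529·0.379) = 0.908/1.200491 = 0.75636c.
That velocity, transformed to the rest frame of Earth: (0.75636+0.562)/(1+0.75636·0.562) = 1.31836/1.42507432 = 0.92512c.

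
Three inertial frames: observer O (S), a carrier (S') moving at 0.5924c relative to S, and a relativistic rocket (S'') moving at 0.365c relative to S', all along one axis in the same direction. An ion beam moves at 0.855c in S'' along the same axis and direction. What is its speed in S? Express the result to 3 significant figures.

0.982c

Compose velocities in two stages. Stage 1 (into S'): u₁ = (0.855+0.365)/(1+0.855×0.365) = 0.92982.
Stage 2 (into S): u = (0.92982+0.5924)/(1+0.92982×0.5924) = 0.98155, so the speed is 0.982c.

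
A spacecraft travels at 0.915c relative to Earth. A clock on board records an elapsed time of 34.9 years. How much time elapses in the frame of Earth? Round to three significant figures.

86.5 years

γ = 1/√(1 − β²) = 1/√(1 − 0.837225) = 1/√0.162775 = 1/0.403454 = 2.4786.
Time dilation: Δt = γ·Δτ = 2.4786 × 34.9 = 86.5 years.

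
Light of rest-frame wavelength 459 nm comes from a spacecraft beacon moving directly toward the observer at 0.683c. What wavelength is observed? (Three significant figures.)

199 nm

Relativistic Doppler for wavelength: λ_obs = λ_src · √((1−β)/(1+β)).
With β = 0.683: factor = √(0.317/1.683) = 0.434.
λ_obs = 459 × 0.434 = 199 nm.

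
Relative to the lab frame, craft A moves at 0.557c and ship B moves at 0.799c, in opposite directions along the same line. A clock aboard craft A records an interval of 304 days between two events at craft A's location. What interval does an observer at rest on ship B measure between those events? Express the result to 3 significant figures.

The velocity of craft A relative to ship B is (0.557 + 0.799)c / (1 + 0.557×0.799) = 0.93838c; relative speed 0.93838c.
γ for this relative speed: γ = 1/√(1 − 0.880557) = 2.8935.
The clock on craft A records proper time, so ship B measures Δt = γΔτ = 2.8935 × 304 = 880 days.

880 days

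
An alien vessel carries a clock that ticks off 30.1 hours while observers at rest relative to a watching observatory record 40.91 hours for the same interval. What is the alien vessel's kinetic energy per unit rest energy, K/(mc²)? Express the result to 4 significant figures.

0.3591

γ = Δt/Δτ = 40.91/30.1 = 1.35914.
Since K = (γ−1)mc², K/(mc²) = 1.35914 − 1 = 0.3591.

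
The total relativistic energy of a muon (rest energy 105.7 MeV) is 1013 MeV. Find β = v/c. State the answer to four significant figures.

0.9945

γ = E/(mc²) = 1013/105.7 = 9.5837.
β = √(1 − 1/γ²) = √(1 − 0.0108876) = √0.9891124 = 0.9945.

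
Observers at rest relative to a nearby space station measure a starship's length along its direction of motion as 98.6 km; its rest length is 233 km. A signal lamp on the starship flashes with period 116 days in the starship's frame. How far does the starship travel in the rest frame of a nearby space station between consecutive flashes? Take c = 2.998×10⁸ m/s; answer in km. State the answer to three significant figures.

From L = L₀/γ: γ = 233/98.6 = 2.36308.
β = √(1 − 1/γ²) = 0.90605. Lab-frame period = γτ = 2.36308×116 days = 274.12 days. Distance = βc × γτ = 0.90605 × 2.998×10⁸ m/s × 23683968 s = 6.4334×10^15 m = 6.43×10^12 km.

6.43×10^12 km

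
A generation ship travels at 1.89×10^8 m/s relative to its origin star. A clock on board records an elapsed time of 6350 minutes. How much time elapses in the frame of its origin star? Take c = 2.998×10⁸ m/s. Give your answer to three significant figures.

β = v/c = (1.89×10^8 m/s)/(2.998×10⁸ m/s) = 0.63042.
With β = 0.63042, γ = 1/√(1 − 0.63042²) = 1/√0.6025706236 = 1.2882.
The onboard clock measures proper time, so the interval in the rest frame of its origin star is dilated: Δt = γ·Δτ = 1.2882 × 6350 minutes = 8180 minutes.

8180 minutes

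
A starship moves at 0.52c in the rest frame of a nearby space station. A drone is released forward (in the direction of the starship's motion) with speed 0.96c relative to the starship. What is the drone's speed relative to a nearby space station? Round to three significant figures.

In units of c, u = (u' + v)/(1 + u'v) with u' = 0.96 and v = 0.52.
Numerator: 0.96 + 0.52 = 1.48. Denominator: 1 + (0.96)(0.52) = 1.4992.
u = 1.48/1.4992 = 0.98719, so the speed is 0.987c.

0.987c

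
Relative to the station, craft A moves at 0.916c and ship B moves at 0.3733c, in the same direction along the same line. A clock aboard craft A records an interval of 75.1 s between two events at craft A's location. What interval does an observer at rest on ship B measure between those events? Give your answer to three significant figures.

133 s

Transform craft A's velocity into ship B's frame: (0.916 − 0.3733)/(1 − 0.916·0.3733) = 0.5427/0.6580572, so the relative speed is 0.8247c.
At |u| = 0.8247c, γ = (1 − 0.68013)^(−1/2) = 1.7681.
Craft A's interval is proper; time dilation gives Δt_B = γΔτ = 1.7681 × 75.1 s = 133 s.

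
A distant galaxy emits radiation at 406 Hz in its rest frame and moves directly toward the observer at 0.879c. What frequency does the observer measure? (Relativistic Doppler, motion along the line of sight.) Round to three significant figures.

Relativistic Doppler (source moving toward): f_obs = f_src · √((1+β)/(1−β)).
With β = 0.879: factor = √(1.879/0.121) = 3.9407.
f_obs = 406 × 3.9407 = 1600 Hz.

1600 Hz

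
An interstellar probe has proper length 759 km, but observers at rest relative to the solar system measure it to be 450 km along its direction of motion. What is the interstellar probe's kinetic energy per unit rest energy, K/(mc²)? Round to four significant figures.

From L = L₀/γ: γ = 759/450 = 1.68667.
Since K = (γ−1)mc², K/(mc²) = 1.68667 − 1 = 0.6867.

0.6867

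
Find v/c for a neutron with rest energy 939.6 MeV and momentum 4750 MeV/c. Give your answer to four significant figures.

0.9810

pc/(mc²) = 4750/939.6 = 5.0553 = βγ = β/√(1−β²).
So β² = x²/(1 + x²) with x = 5.0553: x² = 25.5561, β² = 25.5561/26.5561 = 0.962344, β = 0.9810.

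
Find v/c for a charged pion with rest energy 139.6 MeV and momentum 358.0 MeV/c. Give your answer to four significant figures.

0.9317

βγ = pc/(mc²) = 358.0/139.6 = 2.5645.
Since γ² = 1 + (βγ)² = 7.57666, γ = √7.57666 = 2.75257, and β = (βγ)/γ = 2.5645/2.75257 = 0.9317.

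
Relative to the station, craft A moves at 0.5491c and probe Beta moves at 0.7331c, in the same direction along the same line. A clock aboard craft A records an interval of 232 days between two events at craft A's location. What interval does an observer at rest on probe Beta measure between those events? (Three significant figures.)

244 days

Speed of craft A in probe Beta's frame: u = (v_A − v_B)/(1 − v_A v_B/c²) = (0.5491 − 0.7331)/(1 − 0.5491×0.7331) = −0.184/0.59745479 = −0.30797; |u| = 0.30797c.
γ for this relative speed: γ = 1/√(1 − 0.0948455) = 1.0511.
The clock on craft A records proper time, so probe Beta measures Δt = γΔτ = 1.0511 × 232 = 244 days.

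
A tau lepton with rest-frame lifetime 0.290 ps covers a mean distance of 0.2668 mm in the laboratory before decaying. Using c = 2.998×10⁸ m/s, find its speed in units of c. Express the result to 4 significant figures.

d = βγcτ ⇒ βγ = d/(cτ) = 2.668×10^-4 m / (8.6942×10^-5 m) = 3.0687.
β = (βγ)/√(1+(βγ)²) = 3.0687/√10.41692 = 0.9508.

0.9508c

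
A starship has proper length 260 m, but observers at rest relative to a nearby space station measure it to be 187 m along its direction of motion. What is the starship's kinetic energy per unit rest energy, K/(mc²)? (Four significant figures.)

0.3904

From L = L₀/γ: γ = 260/187 = 1.39037.
Since K = (γ−1)mc², K/(mc²) = 1.39037 − 1 = 0.3904.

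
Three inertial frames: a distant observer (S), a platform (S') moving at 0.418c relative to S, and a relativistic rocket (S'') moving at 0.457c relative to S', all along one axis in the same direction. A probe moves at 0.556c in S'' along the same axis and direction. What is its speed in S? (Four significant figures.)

Apply u = (u'+v)/(1+u'v) twice. Probe in the platform frame: (0.556+0.457)/(1+0.556·0.457) = 1.013/1.254092 = 0.80776c.
That velocity, transformed to the rest frame of a distant observer: (0.80776+0.418)/(1+0.80776·0.418) = 1.22576/1.33764368 = 0.91636c.

0.9164c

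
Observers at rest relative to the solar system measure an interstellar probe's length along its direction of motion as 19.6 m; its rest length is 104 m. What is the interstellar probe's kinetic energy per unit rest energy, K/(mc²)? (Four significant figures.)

From L = L₀/γ: γ = 104/19.6 = 5.30612.
Since K = (γ−1)mc², K/(mc²) = 5.30612 − 1 = 4.306.

4.306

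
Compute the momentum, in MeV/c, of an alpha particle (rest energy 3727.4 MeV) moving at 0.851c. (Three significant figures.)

Lorentz factor: γ = (1 − 0.724201)^(−1/2) = 1.9042.
Momentum: p = γβ·mc = 1.9042 × 0.851 × 3727.4 MeV/c = 6040 MeV/c.

6040 MeV/c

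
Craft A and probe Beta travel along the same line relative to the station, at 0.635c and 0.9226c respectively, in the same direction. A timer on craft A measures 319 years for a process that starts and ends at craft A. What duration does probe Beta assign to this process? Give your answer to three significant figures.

443 years

The velocity of craft A relative to probe Beta is (0.635 − 0.9226)c / (1 − 0.635×0.9226) = −0.69444c; relative speed 0.69444c.
γ for this relative speed: γ = 1/√(1 − 0.482247) = 1.3898.
Craft A's interval is proper; time dilation gives Δt_B = γΔτ = 1.3898 × 319 years = 443 years.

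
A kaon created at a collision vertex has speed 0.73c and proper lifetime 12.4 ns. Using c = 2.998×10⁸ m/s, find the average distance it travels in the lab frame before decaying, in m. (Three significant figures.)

With β = 0.73, γ = 1/√(1 − 0.73²) = 1/√0.4671 = 1.4632.
Lab-frame lifetime: Δt = γτ = 1.4632 × 12.4 ns = 18.144 ns.
Distance: d = vΔt = 0.73 × 2.998×10⁸ m/s × 1.8144×10^-8 s = 3.97 m.

3.97 m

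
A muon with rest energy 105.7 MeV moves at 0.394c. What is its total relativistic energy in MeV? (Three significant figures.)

115 MeV

Lorentz factor: γ = (1 − 0.155236)^(−1/2) = 1.088.
Total energy: E = γmc² = 1.088 × 105.7 MeV = 115 MeV.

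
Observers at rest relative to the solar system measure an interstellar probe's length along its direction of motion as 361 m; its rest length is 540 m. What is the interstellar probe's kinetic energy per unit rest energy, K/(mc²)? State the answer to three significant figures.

0.496

Length contraction gives γ = L₀/L = 540/361 = 1.49584.
K/(mc²) = γ − 1 = 1.49584 − 1 = 0.496.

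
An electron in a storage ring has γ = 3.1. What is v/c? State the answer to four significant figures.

β = √(1 − 1/γ²) = √(1 − 1/9.61) = √0.895942 = 0.9465.

0.9465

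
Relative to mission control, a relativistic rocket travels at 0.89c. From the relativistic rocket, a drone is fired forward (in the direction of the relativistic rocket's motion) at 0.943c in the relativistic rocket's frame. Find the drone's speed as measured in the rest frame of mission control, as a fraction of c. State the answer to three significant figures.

0.997c

In units of c, u = (u' + v)/(1 + u'v) with u' = 0.943 and v = 0.89.
Numerator: 0.943 + 0.89 = 1.833. Denominator: 1 + (0.943)(0.89) = 1.83927.
u = 1.833/1.83927 = 0.99659, so the speed is 0.997c.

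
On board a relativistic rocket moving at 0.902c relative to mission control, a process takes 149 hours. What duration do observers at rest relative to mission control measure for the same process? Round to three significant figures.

345 hours

β² = 0.813604, so γ = 1/√0.186396 = 2.3162.
The onboard clock measures proper time, so the interval in the rest frame of mission control is dilated: Δt = γ·Δτ = 2.3162 × 149 hours = 345 hours.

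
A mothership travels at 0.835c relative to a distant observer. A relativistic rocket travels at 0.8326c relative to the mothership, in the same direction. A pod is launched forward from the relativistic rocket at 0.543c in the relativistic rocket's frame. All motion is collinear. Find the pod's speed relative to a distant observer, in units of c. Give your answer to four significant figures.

Compose velocities in two stages. Stage 1 (into S'): u₁ = (0.543+0.8326)/(1+0.543×0.8326) = 0.94732.
Stage 2 (into S): u = (0.94732+0.835)/(1+0.94732×0.835) = 0.99515, so the speed is 0.9951c.

0.9951c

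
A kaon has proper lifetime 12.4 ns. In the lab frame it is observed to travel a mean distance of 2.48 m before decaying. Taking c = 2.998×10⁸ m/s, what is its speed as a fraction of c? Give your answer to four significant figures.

0.5550c

Let x = d/(cτ) = 2.480 m / (2.998×10⁸ m/s × 1.240×10^-8 s) = 0.66711. Since d = βγcτ, x = βγ = β/√(1−β²).
Solving: β² = x²/(1+x²) = 0.445036/1.445036 = 0.307976, so β = 0.5550.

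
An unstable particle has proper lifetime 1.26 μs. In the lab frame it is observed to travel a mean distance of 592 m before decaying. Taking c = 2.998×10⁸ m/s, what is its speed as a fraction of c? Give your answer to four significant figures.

Lab distance = (lab lifetime)·v = γτ·βc, so βγ = d/(cτ) = 592.0/(2.998×10⁸ × 1.260×10^-6) = 1.5672.
With βγ = 1.5672: γ² = 1 + (βγ)² = 3.45612, and β = (βγ)/γ = 1.5672/1.85906 = 0.8430.

0.8430c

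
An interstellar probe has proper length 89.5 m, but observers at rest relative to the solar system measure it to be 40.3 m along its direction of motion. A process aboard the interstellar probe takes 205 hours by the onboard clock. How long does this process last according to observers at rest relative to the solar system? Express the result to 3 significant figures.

455 hours

Length contraction gives γ = L₀/L = 89.5/40.3 = 2.22084.
Δt = γΔτ = 2.22084 × 205 = 455 hours.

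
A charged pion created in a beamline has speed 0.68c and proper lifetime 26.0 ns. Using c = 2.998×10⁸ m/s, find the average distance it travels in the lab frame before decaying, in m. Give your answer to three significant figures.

β² = 0.4624, so γ = 1/√0.5376 = 1.3639.
Lab-frame lifetime: Δt = γτ = 1.3639 × 26.0 ns = 35.461 ns.
Distance: d = vΔt = 0.68 × 2.998×10⁸ m/s × 3.5461×10^-8 s = 7.23 m.

7.23 m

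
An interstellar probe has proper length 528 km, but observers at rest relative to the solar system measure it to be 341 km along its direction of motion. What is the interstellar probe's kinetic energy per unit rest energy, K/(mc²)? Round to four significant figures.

0.5484

From L = L₀/γ: γ = 528/341 = 1.54839.
Since K = (γ−1)mc², K/(mc²) = 1.54839 − 1 = 0.5484.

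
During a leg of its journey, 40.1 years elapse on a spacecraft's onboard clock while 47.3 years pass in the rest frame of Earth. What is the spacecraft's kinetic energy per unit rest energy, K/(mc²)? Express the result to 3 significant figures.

From Δt = γΔτ: γ = 47.3/40.1 = 1.17955.
Since K = (γ−1)mc², K/(mc²) = 1.17955 − 1 = 0.180.

0.180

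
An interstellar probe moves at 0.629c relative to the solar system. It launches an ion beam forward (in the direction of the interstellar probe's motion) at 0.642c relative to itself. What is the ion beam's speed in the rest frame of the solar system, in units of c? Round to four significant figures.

0.9054c

Relativistic velocity addition: u = (u' + v)/(1 + u'v/c²), with u' = 0.642c and v = 0.629c.
Numerator: 0.642 + 0.629 = 1.271. Denominator: 1 + (0.642)(0.629) = 1.403818.
u = 1.271/1.403818 = 0.90539, so the speed is 0.9054c.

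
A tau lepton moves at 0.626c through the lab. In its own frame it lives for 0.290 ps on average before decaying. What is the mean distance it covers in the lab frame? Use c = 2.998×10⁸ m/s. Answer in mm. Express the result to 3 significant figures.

γ = 1/√(1 − β²) = 1/√(1 − 0.391876) = 1/√0.608124 = 1/0.779823 = 1.2823.
Lab-frame lifetime: Δt = γτ = 1.2823 × 0.290 ps = 0.37187 ps.
Distance: d = vΔt = 0.626 × 2.998×10⁸ m/s × 3.7187×10^-13 s = 6.98×10^-5 m = 0.0698 mm.

0.0698 mm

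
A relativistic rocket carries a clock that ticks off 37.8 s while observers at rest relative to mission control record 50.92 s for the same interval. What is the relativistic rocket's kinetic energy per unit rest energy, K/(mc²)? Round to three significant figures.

0.347

The time-dilation ratio gives γ = 50.92/37.8 = 1.34709.
Since K = (γ−1)mc², K/(mc²) = 1.34709 − 1 = 0.347.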